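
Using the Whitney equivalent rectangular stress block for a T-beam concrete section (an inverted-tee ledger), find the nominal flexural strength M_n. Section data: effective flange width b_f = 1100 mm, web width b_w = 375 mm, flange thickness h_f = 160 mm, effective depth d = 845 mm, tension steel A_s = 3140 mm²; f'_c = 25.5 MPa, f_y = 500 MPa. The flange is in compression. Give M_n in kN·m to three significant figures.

Tension: T = A_s f_y = 3140 × 500 = 1570000 N.
Try a within the flange: a = T/(0.85 f'_c b_f) = 1570000/(0.85 × 25.5 × 1100) = 65.85 mm.
Since a = 65.85 ≤ h_f = 160 mm, the stress block lies entirely in the flange; analyse as a rectangular beam of width b_f.
M_n = T(d − a/2) = 1570000 × (845 − 32.925) = 1274.96 × 10⁶ N·mm.
M_n = 1274.96 kN·m.

M_n ≈ 1270 kN·m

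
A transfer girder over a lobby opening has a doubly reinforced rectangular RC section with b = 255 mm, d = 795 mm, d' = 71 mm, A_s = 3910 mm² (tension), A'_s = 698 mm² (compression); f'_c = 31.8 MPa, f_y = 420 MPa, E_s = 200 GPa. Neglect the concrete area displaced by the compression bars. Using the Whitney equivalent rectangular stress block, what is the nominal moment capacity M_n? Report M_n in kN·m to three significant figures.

Assume both tension and compression steel yield.
Net tension couple steel: A_s − A'_s = 3212 mm².
a = (A_s − A'_s) f_y / (0.85 f'_c b) = 1349040/(0.85 × 31.8 × 255) = 195.72 mm.
c = a/β₁ = 195.72/0.823 = 237.81 mm; ε'_s = 0.003(c − d')/c = 0.0021 ≥ f_y/E_s = 0.0021, so compression steel does yield.
M_n = (A_s − A'_s) f_y (d − a/2) + A'_s f_y (d − d') = [1349040 × (795 − 97.86) + 293160 × (795 − 71)] × 10⁻⁶ = 940.47 + 212.25 = 1152.72 kN·m.

M_n ≈ 1150 kN·m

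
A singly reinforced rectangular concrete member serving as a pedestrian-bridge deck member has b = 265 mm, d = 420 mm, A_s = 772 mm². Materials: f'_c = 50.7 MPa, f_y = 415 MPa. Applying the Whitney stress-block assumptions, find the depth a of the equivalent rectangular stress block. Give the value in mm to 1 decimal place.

T = A_s f_y = 772 × 415 = 320380 N = 320.38 kN.
Setting C = 0.85 f'_c a b equal to T: a = 320380/(0.85 × 50.7 × 265) = 28.1 mm.

a ≈ 28.1 mm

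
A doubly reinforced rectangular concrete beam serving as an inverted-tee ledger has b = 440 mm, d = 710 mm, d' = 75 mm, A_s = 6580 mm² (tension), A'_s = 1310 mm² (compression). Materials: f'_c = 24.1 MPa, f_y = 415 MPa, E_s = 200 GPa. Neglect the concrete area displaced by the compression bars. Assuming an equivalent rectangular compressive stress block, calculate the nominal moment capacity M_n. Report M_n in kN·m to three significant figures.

M_n ≈ 1630 kN·m

Assume both tension and compression steel yield.
Net tension couple steel: A_s − A'_s = 5270 mm².
a = (A_s − A'_s) f_y / (0.85 f'_c b) = 2187050/(0.85 × 24.1 × 440) = 242.64 mm.
c = a/β₁ = 242.64/0.85 = 285.46 mm; ε'_s = 0.003(c − d')/c = 0.0022 ≥ f_y/E_s = 0.0021, so compression steel does yield.
M_n = (A_s − A'_s) f_y (d − a/2) + A'_s f_y (d − d') = [2187050 × (710 − 121.32) + 543650 × (710 − 75)] × 10⁻⁶ = 1287.47 + 345.22 = 1632.69 kN·m.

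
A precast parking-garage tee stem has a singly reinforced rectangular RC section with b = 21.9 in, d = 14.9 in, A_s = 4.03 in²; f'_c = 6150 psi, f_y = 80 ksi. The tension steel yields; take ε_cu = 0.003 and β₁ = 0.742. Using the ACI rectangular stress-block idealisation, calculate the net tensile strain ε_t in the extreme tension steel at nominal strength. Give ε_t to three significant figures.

ε_t ≈ 0.00878

a = A_s f_y/(0.85 f'_c b) = 2.816 in.
β₁ = 0.742, so c = a/β₁ = 2.816/0.742 = 3.795 in.
From the linear strain diagram with ε_cu = 0.003: ε_t = 0.003 (d − c)/c = 0.003 × (14.9 − 3.795)/3.795 = 0.00878.
Since ε_t ≥ 0.005, the section is tension-controlled.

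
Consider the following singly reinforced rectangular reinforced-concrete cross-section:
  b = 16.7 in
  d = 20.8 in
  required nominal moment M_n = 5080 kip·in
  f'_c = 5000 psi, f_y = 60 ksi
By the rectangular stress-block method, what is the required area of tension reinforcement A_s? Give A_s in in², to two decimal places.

A_s ≈ 4.48 in²

From M_n = 0.85 f'_c a b (d − a/2):
a = d − √(d² − 2M_n/(0.85 f'_c b)) = 20.8 − √(20.8² − 2 × 5080/(0.85 × 5 × 16.7)) = 3.786 in.
A_s = 0.85 f'_c a b / f_y = 0.85 × 5 × 3.786 × 16.7 / 60 = 4.479 in².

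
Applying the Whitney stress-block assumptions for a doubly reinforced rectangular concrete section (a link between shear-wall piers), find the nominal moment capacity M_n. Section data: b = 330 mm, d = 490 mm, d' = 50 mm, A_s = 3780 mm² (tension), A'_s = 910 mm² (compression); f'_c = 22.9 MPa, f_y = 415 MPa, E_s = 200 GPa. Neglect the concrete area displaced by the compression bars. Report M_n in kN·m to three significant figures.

Assume both tension and compression steel yield.
Net tension couple steel: A_s − A'_s = 2870 mm².
a = (A_s − A'_s) f_y / (0.85 f'_c b) = 1191050/(0.85 × 22.9 × 330) = 185.42 mm.
c = a/β₁ = 185.42/0.85 = 218.14 mm; ε'_s = 0.003(c − d')/c = 0.0023 ≥ f_y/E_s = 0.0021, so compression steel does yield.
M_n = (A_s − A'_s) f_y (d − a/2) + A'_s f_y (d − d') = [1191050 × (490 − 92.71) + 377650 × (490 − 50)] × 10⁻⁶ = 473.19 + 166.17 = 639.36 kN·m.

M_n ≈ 639 kN·m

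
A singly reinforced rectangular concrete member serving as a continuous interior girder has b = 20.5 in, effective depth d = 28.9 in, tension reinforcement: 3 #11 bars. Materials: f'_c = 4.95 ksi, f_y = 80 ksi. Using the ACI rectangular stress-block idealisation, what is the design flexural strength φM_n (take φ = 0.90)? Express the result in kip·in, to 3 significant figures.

A_s = 3 × 1.56 = 4.68 in².
T = A_s f_y = 4.68 × 80 = 374.4 kips.
a = T/(0.85 f'_c b) = 374.4/(0.85 × 4.95 × 20.5) = 4.341 in.
M_n = T(d − a/2) = 374.4 × (28.9 − 2.1705) = 10007.5 kip·in.
φM_n = 0.90 × 10007.5 = 9006.8 kip·in.

φM_n ≈ 9010 kip·in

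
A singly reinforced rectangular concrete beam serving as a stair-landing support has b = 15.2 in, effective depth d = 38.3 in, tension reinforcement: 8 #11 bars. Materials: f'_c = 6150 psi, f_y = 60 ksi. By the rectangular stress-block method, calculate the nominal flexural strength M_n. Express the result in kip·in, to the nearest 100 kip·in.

M_n ≈ 25200 kip·in

A_s = 8 × 1.56 = 12.48 in².
T = A_s f_y = 12.48 × 60 = 748.8 kips.
a = T/(0.85 f'_c b) = 748.8/(0.85 × 6.15 × 15.2) = 9.424 in.
M_n = T(d − a/2) = 748.8 × (38.3 − 4.712) = 25150.7 kip·in.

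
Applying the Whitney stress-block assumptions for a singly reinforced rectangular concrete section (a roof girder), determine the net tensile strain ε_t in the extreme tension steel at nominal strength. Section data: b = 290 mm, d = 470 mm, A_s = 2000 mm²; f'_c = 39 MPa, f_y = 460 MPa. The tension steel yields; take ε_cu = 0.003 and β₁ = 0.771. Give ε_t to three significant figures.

ε_t ≈ 0.00836

a = A_s f_y/(0.85 f'_c b) = 95.70 mm.
β₁ = 0.771, so c = a/β₁ = 95.70/0.771 = 124.12 mm.
From the linear strain diagram with ε_cu = 0.003: ε_t = 0.003 (d − c)/c = 0.003 × (470 − 124.12)/124.12 = 0.00836.
Since ε_t ≥ 0.005, the section is tension-controlled.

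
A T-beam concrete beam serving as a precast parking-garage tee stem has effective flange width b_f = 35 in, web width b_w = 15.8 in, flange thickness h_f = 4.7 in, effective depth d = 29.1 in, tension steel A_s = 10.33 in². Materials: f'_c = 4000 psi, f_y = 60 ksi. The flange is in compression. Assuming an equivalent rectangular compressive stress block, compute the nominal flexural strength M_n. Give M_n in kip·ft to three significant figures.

Tension: T = A_s f_y = 10.33 × 60 = 619.8 kips.
Try a within the flange: a = T/(0.85 f'_c b_f) = 619.8/(0.85 × 4 × 35) = 5.208 in.
a = 5.208 > h_f = 4.7 in: the block extends into the web. Split into flange-overhang and web parts.
C_f = 0.85 f'_c (b_f − b_w) h_f = 0.85 × 4 × (35 − 15.8) × 4.7 = 306.8 kips.
Remaining web compression depth: a_w = (T − C_f)/(0.85 f'_c b_w) = (619.8 − 306.8)/(0.85 × 4 × 15.8) = 5.827 in.
M_n = C_f(d − h_f/2) + (T − C_f)(d − a_w/2) = 306.8 × (29.1 − 2.35) + 313 × (29.1 − 2.9135) = 8206.9 + 8196.4 = 16403.3 kip·in.
M_n = 16403.3/12 = 1366.94 kip·ft.

M_n ≈ 1370 kip·ft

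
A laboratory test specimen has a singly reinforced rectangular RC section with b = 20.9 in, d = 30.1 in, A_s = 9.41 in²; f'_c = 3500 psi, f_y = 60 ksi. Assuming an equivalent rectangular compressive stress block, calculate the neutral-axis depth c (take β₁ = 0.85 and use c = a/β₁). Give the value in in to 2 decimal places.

T = A_s f_y = 9.41 × 60 = 564.6 kips.
a = T/(0.85 f'_c b) = 564.6/(0.85 × 3.5 × 20.9) = 9.0805 in.
With β₁ = 0.85, c = a/β₁ = 9.0805/0.85 = 10.68 in.

c ≈ 10.68 in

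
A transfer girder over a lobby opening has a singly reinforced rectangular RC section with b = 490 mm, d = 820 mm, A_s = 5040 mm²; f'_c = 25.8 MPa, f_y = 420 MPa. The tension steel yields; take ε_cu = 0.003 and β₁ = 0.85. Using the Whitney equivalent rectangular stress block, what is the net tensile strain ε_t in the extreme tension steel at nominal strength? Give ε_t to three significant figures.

ε_t ≈ 0.00761

a = A_s f_y/(0.85 f'_c b) = 196.99 mm.
β₁ = 0.85, so c = a/β₁ = 196.99/0.85 = 231.75 mm.
From the linear strain diagram with ε_cu = 0.003: ε_t = 0.003 (d − c)/c = 0.003 × (820 − 231.75)/231.75 = 0.00761.
Since ε_t ≥ 0.005, the section is tension-controlled.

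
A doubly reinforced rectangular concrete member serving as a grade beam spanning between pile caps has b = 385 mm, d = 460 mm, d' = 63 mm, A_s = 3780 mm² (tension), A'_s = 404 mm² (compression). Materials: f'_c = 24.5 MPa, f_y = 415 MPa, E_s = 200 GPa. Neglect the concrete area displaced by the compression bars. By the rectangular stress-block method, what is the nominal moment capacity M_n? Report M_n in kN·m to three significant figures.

Assume both tension and compression steel yield.
Net tension couple steel: A_s − A'_s = 3376 mm².
a = (A_s − A'_s) f_y / (0.85 f'_c b) = 1401040/(0.85 × 24.5 × 385) = 174.75 mm.
c = a/β₁ = 174.75/0.85 = 205.59 mm; ε'_s = 0.003(c − d')/c = 0.0021 ≥ f_y/E_s = 0.0021, so compression steel does yield.
M_n = (A_s − A'_s) f_y (d − a/2) + A'_s f_y (d − d') = [1401040 × (460 − 87.375) + 167660 × (460 − 63)] × 10⁻⁶ = 522.06 + 66.56 = 588.62 kN·m.

M_n ≈ 589 kN·m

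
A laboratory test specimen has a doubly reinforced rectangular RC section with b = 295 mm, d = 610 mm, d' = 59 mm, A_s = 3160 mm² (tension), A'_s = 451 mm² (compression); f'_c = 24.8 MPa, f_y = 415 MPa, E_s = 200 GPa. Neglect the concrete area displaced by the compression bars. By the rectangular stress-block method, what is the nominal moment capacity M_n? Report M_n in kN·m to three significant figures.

M_n ≈ 687 kN·m

Assume both tension and compression steel yield.
Net tension couple steel: A_s − A'_s = 2709 mm².
a = (A_s − A'_s) f_y / (0.85 f'_c b) = 1124235/(0.85 × 24.8 × 295) = 180.79 mm.
c = a/β₁ = 180.79/0.85 = 212.69 mm; ε'_s = 0.003(c − d')/c = 0.0022 ≥ f_y/E_s = 0.0021, so compression steel does yield.
M_n = (A_s − A'_s) f_y (d − a/2) + A'_s f_y (d − d') = [1124235 × (610 − 90.395) + 187165 × (610 − 59)] × 10⁻⁶ = 584.16 + 103.13 = 687.29 kN·m.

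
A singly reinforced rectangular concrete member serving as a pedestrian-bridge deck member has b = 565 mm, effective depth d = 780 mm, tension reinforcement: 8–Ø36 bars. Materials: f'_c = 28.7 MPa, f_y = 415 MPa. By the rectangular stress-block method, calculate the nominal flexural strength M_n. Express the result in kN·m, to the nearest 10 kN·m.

A_s = 8 × 1018 = 8144 mm².
T = A_s f_y = 8144 × 415 = 3379760 N = 3379.76 kN.
From C = T: a = T/(0.85 f'_c b) = 3379760/(0.85 × 28.7 × 565) = 245.21 mm.
M_n = T(d − a/2) = 3379.76 kN × (780 − 122.605) mm = 2221.84 kN·m.

M_n ≈ 2220 kN·m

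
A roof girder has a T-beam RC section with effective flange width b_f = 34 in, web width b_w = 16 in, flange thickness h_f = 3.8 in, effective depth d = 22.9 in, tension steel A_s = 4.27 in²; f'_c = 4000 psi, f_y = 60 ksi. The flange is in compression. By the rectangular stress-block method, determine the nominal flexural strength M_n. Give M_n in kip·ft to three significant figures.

Tension: T = A_s f_y = 4.27 × 60 = 256.2 kips.
Try a within the flange: a = T/(0.85 f'_c b_f) = 256.2/(0.85 × 4 × 34) = 2.216 in.
Since a = 2.216 ≤ h_f = 3.8 in, the stress block lies entirely in the flange; analyse as a rectangular beam of width b_f.
M_n = T(d − a/2) = 256.2 × (22.9 − 1.108) = 5583.1 kip·in.
M_n = 5583.1/12 = 465.26 kip·ft.

M_n ≈ 465 kip·ft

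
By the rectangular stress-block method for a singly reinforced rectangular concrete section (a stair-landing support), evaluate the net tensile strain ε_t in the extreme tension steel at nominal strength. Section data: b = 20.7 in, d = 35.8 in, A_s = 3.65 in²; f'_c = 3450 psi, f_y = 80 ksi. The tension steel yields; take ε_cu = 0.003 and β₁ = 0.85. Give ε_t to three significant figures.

a = A_s f_y/(0.85 f'_c b) = 4.810 in.
β₁ = 0.85, so c = a/β₁ = 4.810/0.85 = 5.659 in.
From the linear strain diagram with ε_cu = 0.003: ε_t = 0.003 (d − c)/c = 0.003 × (35.8 − 5.659)/5.659 = 0.0160.
Since ε_t ≥ 0.005, the section is tension-controlled.

ε_t ≈ 0.0160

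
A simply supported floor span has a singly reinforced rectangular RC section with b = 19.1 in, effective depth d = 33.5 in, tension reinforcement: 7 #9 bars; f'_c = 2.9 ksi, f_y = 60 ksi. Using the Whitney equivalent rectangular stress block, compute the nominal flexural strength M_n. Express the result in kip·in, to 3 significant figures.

M_n ≈ 12200 kip·in

A_s = 7 × 1 = 7 in².
T = A_s f_y = 7 × 60 = 420 kips.
a = T/(0.85 f'_c b) = 420/(0.85 × 2.9 × 19.1) = 8.921 in.
M_n = T(d − a/2) = 420 × (33.5 − 4.4605) = 12196.6 kip·in.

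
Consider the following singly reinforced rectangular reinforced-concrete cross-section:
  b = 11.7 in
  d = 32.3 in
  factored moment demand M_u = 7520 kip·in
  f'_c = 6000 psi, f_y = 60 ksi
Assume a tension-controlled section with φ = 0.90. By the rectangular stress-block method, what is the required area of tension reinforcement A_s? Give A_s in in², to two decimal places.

A_s ≈ 4.65 in²

M_n = M_u/φ = 7520/0.90 = 8355.56 kip·in.
From M_n = 0.85 f'_c a b (d − a/2):
a = d − √(d² − 2M_n/(0.85 f'_c b)) = 32.3 − √(32.3² − 2 × 8355.56/(0.85 × 6 × 11.7)) = 4.673 in.
A_s = 0.85 f'_c a b / f_y = 0.85 × 6 × 4.673 × 11.7 / 60 = 4.647 in².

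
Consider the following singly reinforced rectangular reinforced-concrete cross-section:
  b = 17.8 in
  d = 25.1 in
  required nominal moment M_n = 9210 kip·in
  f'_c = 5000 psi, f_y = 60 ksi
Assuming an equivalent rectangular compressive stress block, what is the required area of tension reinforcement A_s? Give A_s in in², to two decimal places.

A_s ≈ 6.86 in²

From M_n = 0.85 f'_c a b (d − a/2):
a = d − √(d² − 2M_n/(0.85 f'_c b)) = 25.1 − √(25.1² − 2 × 9210/(0.85 × 5 × 17.8)) = 5.440 in.
A_s = 0.85 f'_c a b / f_y = 0.85 × 5 × 5.440 × 17.8 / 60 = 6.859 in².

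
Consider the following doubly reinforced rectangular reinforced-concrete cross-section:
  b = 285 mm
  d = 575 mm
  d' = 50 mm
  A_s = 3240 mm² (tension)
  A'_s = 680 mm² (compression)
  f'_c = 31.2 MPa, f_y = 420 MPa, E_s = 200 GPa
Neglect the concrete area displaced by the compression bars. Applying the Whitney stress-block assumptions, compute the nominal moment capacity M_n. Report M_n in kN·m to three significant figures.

Assume both tension and compression steel yield.
Net tension couple steel: A_s − A'_s = 2560 mm².
a = (A_s − A'_s) f_y / (0.85 f'_c b) = 1075200/(0.85 × 31.2 × 285) = 142.26 mm.
c = a/β₁ = 142.26/0.827 = 172.02 mm; ε'_s = 0.003(c − d')/c = 0.0021 ≥ f_y/E_s = 0.0021, so compression steel does yield.
M_n = (A_s − A'_s) f_y (d − a/2) + A'_s f_y (d − d') = [1075200 × (575 − 71.13) + 285600 × (575 − 50)] × 10⁻⁶ = 541.76 + 149.94 = 691.70 kN·m.

M_n ≈ 692 kN·m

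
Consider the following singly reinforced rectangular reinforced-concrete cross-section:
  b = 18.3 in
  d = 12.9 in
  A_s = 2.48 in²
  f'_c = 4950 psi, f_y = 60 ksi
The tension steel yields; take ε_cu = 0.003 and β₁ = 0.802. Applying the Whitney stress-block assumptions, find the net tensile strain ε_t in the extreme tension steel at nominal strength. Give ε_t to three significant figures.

a = A_s f_y/(0.85 f'_c b) = 1.933 in.
β₁ = 0.802, so c = a/β₁ = 1.933/0.802 = 2.410 in.
From the linear strain diagram with ε_cu = 0.003: ε_t = 0.003 (d − c)/c = 0.003 × (12.9 − 2.410)/2.410 = 0.0131.
Since ε_t ≥ 0.005, the section is tension-controlled.

ε_t ≈ 0.0131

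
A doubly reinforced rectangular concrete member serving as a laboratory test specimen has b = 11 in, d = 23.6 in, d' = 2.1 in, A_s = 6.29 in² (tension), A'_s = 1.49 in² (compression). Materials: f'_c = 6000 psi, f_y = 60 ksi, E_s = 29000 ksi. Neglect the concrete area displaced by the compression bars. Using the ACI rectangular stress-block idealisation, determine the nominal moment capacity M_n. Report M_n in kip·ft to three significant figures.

Assume both steels yield.
a = (A_s − A'_s) f_y/(0.85 f'_c b) = (6.29 − 1.49) × 60/(0.85 × 6 × 11) = 5.134 in.
c = a/β₁ = 5.134/0.75 = 6.845 in; ε'_s = 0.003(c − d')/c = 0.0021 ≥ ε_y = 0.0021, so the compression steel yields.
M_n = (A_s − A'_s) f_y (d − a/2) + A'_s f_y (d − d') = 288 × (23.6 − 2.567) + 89.4 × (23.6 − 2.1) = 6057.5 + 1922.1 = 7979.6 kip·in = 7979.6/12 = 664.97 kip·ft.

M_n ≈ 665 kip·ft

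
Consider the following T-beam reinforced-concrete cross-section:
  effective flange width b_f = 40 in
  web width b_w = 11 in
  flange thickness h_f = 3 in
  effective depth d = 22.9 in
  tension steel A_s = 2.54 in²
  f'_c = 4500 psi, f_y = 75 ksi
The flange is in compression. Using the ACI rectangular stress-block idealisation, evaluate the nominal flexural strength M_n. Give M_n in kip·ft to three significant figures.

M_n ≈ 354 kip·ft

Tension: T = A_s f_y = 2.54 × 75 = 190.5 kips.
Try a within the flange: a = T/(0.85 f'_c b_f) = 190.5/(0.85 × 4.5 × 40) = 1.245 in.
Since a = 1.245 ≤ h_f = 3 in, the stress block lies entirely in the flange; analyse as a rectangular beam of width b_f.
M_n = T(d − a/2) = 190.5 × (22.9 − 0.6225) = 4243.9 kip·in.
M_n = 4243.9/12 = 353.66 kip·ft.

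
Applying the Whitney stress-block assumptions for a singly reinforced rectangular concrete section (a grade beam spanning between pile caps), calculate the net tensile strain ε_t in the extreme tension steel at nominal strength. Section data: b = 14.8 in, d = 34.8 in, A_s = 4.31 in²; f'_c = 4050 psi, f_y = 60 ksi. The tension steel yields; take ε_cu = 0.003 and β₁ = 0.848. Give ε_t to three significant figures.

a = A_s f_y/(0.85 f'_c b) = 5.076 in.
β₁ = 0.848, so c = a/β₁ = 5.076/0.848 = 5.986 in.
From the linear strain diagram with ε_cu = 0.003: ε_t = 0.003 (d − c)/c = 0.003 × (34.8 − 5.986)/5.986 = 0.0144.
Since ε_t ≥ 0.005, the section is tension-controlled.

ε_t ≈ 0.0144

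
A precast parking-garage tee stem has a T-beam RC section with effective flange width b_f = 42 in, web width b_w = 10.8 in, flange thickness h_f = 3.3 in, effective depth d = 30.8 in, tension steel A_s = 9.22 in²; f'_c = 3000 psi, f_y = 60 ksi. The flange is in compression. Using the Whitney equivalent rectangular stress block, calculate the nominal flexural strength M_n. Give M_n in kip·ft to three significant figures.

M_n ≈ 1260 kip·ft

Tension: T = A_s f_y = 9.22 × 60 = 553.2 kips.
Try a within the flange: a = T/(0.85 f'_c b_f) = 553.2/(0.85 × 3 × 42) = 5.165 in.
a = 5.165 > h_f = 3.3 in: the block extends into the web. Split into flange-overhang and web parts.
C_f = 0.85 f'_c (b_f − b_w) h_f = 0.85 × 3 × (42 − 10.8) × 3.3 = 262.5 kips.
Remaining web compression depth: a_w = (T − C_f)/(0.85 f'_c b_w) = (553.2 − 262.5)/(0.85 × 3 × 10.8) = 10.556 in.
M_n = C_f(d − h_f/2) + (T − C_f)(d − a_w/2) = 262.5 × (30.8 − 1.65) + 290.7 × (30.8 − 5.278) = 7651.9 + 7419.2 = 15071.1 kip·in.
M_n = 15071.1/12 = 1255.93 kip·ft.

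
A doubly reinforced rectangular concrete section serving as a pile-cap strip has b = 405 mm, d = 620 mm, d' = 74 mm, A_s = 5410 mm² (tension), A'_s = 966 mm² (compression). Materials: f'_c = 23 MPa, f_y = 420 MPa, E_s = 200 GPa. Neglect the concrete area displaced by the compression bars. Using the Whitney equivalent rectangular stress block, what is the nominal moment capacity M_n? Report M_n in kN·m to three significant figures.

Assume both tension and compression steel yield.
Net tension couple steel: A_s − A'_s = 4444 mm².
a = (A_s − A'_s) f_y / (0.85 f'_c b) = 1866480/(0.85 × 23 × 405) = 235.73 mm.
c = a/β₁ = 235.73/0.85 = 277.33 mm; ε'_s = 0.003(c − d')/c = 0.0022 ≥ f_y/E_s = 0.0021, so compression steel does yield.
M_n = (A_s − A'_s) f_y (d − a/2) + A'_s f_y (d − d') = [1866480 × (620 − 117.865) + 405720 × (620 − 74)] × 10⁻⁶ = 937.22 + 221.52 = 1158.74 kN·m.

M_n ≈ 1160 kN·m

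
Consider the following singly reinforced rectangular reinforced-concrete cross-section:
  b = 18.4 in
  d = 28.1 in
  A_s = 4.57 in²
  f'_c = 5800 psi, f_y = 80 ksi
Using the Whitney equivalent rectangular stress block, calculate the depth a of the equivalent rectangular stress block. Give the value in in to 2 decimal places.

a ≈ 4.03 in

T = A_s f_y = 4.57 × 80 = 365.6 kips.
a = T/(0.85 f'_c b) = 365.6/(0.85 × 5.8 × 18.4) = 4.03 in.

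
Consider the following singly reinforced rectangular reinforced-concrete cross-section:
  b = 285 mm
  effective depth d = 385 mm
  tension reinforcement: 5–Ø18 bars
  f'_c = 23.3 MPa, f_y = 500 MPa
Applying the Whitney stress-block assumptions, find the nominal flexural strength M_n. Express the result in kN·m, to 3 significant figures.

M_n ≈ 209 kN·m

A_s = 5 × 254 = 1270 mm².
T = A_s f_y = 1270 × 500 = 635000 N = 635 kN.
From C = T: a = T/(0.85 f'_c b) = 635000/(0.85 × 23.3 × 285) = 112.50 mm.
M_n = T(d − a/2) = 635 kN × (385 − 56.25) mm = 208.76 kN·m.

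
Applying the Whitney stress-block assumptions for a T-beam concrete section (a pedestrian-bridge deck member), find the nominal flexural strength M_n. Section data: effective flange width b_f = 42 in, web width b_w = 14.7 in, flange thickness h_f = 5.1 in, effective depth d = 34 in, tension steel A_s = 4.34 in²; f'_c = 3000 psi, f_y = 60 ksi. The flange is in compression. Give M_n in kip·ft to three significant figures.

Tension: T = A_s f_y = 4.34 × 60 = 260.4 kips.
Try a within the flange: a = T/(0.85 f'_c b_f) = 260.4/(0.85 × 3 × 42) = 2.431 in.
Since a = 2.431 ≤ h_f = 5.1 in, the stress block lies entirely in the flange; analyse as a rectangular beam of width b_f.
M_n = T(d − a/2) = 260.4 × (34 − 1.2155) = 8537.1 kip·in.
M_n = 8537.1/12 = 711.43 kip·ft.

M_n ≈ 711 kip·ft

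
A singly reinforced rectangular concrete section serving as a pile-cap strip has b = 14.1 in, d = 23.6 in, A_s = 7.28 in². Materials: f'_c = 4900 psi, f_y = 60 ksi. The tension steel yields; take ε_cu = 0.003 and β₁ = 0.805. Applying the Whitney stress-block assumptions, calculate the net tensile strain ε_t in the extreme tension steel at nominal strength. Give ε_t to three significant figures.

ε_t ≈ 0.00466

a = A_s f_y/(0.85 f'_c b) = 7.438 in.
β₁ = 0.805, so c = a/β₁ = 7.438/0.805 = 9.240 in.
From the linear strain diagram with ε_cu = 0.003: ε_t = 0.003 (d − c)/c = 0.003 × (23.6 − 9.240)/9.240 = 0.00466.
ε_t is between 0.004 and 0.005 — transition zone.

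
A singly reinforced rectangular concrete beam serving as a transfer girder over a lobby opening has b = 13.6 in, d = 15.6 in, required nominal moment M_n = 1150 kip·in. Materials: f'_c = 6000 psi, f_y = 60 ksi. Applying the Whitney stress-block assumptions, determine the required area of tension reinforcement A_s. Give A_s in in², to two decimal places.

A_s ≈ 1.27 in²

From M_n = 0.85 f'_c a b (d − a/2):
a = d − √(d² − 2M_n/(0.85 f'_c b)) = 15.6 − √(15.6² − 2 × 1150/(0.85 × 6 × 13.6)) = 1.102 in.
A_s = 0.85 f'_c a b / f_y = 0.85 × 6 × 1.102 × 13.6 / 60 = 1.274 in².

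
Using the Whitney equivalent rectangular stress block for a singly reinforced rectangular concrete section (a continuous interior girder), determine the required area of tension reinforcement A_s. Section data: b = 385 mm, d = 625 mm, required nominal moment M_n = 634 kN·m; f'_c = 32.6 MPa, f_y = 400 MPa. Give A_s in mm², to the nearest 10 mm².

With M_n = 0.85 f'_c a b (d − a/2), solve the quadratic for a:
a = d − √(d² − 2M_n/(0.85 f'_c b)) = 625 − √(625² − 2 × 634×10⁶/(0.85 × 32.6 × 385)) = 103.69 mm.
A_s = 0.85 f'_c a b / f_y = 0.85 × 32.6 × 103.69 × 385 / 400 = 2765.5 mm².

A_s ≈ 2770 mm²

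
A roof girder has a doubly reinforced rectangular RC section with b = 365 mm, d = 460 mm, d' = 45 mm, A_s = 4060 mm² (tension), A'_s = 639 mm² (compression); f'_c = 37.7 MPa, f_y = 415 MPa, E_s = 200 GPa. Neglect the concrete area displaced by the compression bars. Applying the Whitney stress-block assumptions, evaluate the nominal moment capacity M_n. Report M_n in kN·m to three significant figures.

M_n ≈ 677 kN·m

Assume both tension and compression steel yield.
Net tension couple steel: A_s − A'_s = 3421 mm².
a = (A_s − A'_s) f_y / (0.85 f'_c b) = 1419715/(0.85 × 37.7 × 365) = 121.38 mm.
c = a/β₁ = 121.38/0.781 = 155.42 mm; ε'_s = 0.003(c − d')/c = 0.0021 ≥ f_y/E_s = 0.0021, so compression steel does yield.
M_n = (A_s − A'_s) f_y (d − a/2) + A'_s f_y (d − d') = [1419715 × (460 − 60.69) + 265185 × (460 − 45)] × 10⁻⁶ = 566.91 + 110.05 = 676.96 kN·m.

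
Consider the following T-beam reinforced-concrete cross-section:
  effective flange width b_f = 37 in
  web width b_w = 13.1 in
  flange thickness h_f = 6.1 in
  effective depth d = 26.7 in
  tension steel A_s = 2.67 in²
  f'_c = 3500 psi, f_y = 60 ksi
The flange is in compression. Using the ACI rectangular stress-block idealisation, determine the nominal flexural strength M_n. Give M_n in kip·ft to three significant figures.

M_n ≈ 347 kip·ft

Tension: T = A_s f_y = 2.67 × 60 = 160.2 kips.
Try a within the flange: a = T/(0.85 f'_c b_f) = 160.2/(0.85 × 3.5 × 37) = 1.455 in.
Since a = 1.455 ≤ h_f = 6.1 in, the stress block lies entirely in the flange; analyse as a rectangular beam of width b_f.
M_n = T(d − a/2) = 160.2 × (26.7 − 0.7275) = 4160.8 kip·in.
M_n = 4160.8/12 = 346.73 kip·ft.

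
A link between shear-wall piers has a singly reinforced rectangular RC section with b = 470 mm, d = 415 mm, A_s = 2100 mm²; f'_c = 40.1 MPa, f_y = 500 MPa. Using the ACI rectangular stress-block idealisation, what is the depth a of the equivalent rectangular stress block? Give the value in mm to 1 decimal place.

T = A_s f_y = 2100 × 500 = 1050000 N = 1050 kN.
Setting C = 0.85 f'_c a b equal to T: a = 1050000/(0.85 × 40.1 × 470) = 65.5 mm.

a ≈ 65.5 mm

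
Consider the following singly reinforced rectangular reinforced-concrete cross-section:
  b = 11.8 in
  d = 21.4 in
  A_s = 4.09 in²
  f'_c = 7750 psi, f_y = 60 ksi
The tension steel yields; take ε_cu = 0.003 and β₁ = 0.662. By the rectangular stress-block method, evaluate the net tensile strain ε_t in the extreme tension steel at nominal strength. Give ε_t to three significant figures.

a = A_s f_y/(0.85 f'_c b) = 3.157 in.
β₁ = 0.662, so c = a/β₁ = 3.157/0.662 = 4.769 in.
From the linear strain diagram with ε_cu = 0.003: ε_t = 0.003 (d − c)/c = 0.003 × (21.4 − 4.769)/4.769 = 0.0105.
Since ε_t ≥ 0.005, the section is tension-controlled.

ε_t ≈ 0.0105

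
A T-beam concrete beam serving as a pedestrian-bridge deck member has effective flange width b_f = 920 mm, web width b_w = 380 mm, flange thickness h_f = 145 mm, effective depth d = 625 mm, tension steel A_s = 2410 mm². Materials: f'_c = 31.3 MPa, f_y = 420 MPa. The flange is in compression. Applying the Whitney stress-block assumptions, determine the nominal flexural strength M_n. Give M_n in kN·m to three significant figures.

M_n ≈ 612 kN·m

Tension: T = A_s f_y = 2410 × 420 = 1012200 N.
Try a within the flange: a = T/(0.85 f'_c b_f) = 1012200/(0.85 × 31.3 × 920) = 41.35 mm.
Since a = 41.35 ≤ h_f = 145 mm, the stress block lies entirely in the flange; analyse as a rectangular beam of width b_f.
M_n = T(d − a/2) = 1012200 × (625 − 20.675) = 611.70 × 10⁶ N·mm.
M_n = 611.70 kN·m.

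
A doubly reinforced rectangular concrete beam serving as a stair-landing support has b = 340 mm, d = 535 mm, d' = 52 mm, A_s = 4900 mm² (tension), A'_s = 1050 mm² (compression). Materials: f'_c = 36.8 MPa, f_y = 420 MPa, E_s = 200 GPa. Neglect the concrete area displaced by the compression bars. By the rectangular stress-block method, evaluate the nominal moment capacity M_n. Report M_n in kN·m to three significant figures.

M_n ≈ 955 kN·m

Assume both tension and compression steel yield.
Net tension couple steel: A_s − A'_s = 3850 mm².
a = (A_s − A'_s) f_y / (0.85 f'_c b) = 1617000/(0.85 × 36.8 × 340) = 152.04 mm.
c = a/β₁ = 152.04/0.787 = 193.19 mm; ε'_s = 0.003(c − d')/c = 0.0022 ≥ f_y/E_s = 0.0021, so compression steel does yield.
M_n = (A_s − A'_s) f_y (d − a/2) + A'_s f_y (d − d') = [1617000 × (535 − 76.02) + 441000 × (535 − 52)] × 10⁻⁶ = 742.17 + 213.00 = 955.17 kN·m.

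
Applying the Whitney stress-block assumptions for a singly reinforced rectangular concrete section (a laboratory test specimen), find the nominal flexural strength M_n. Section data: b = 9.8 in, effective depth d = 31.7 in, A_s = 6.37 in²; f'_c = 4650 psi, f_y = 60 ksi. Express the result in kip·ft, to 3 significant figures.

T = A_s f_y = 6.37 × 60 = 382.2 kips.
a = T/(0.85 f'_c b) = 382.2/(0.85 × 4.65 × 9.8) = 9.867 in.
M_n = T(d − a/2) = 382.2 × (31.7 − 4.9335) = 10230.2 kip·in = 10230.2/12 = 852.52 kip·ft.

M_n ≈ 853 kip·ft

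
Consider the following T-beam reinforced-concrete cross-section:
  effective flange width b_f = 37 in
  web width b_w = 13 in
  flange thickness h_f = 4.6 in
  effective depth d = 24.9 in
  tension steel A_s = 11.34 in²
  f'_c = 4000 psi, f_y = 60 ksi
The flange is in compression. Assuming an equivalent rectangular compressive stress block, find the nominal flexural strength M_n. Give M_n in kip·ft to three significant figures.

Tension: T = A_s f_y = 11.34 × 60 = 680.4 kips.
Try a within the flange: a = T/(0.85 f'_c b_f) = 680.4/(0.85 × 4 × 37) = 5.409 in.
a = 5.409 > h_f = 4.6 in: the block extends into the web. Split into flange-overhang and web parts.
C_f = 0.85 f'_c (b_f − b_w) h_f = 0.85 × 4 × (37 − 13) × 4.6 = 375.4 kips.
Remaining web compression depth: a_w = (T − C_f)/(0.85 f'_c b_w) = (680.4 − 375.4)/(0.85 × 4 × 13) = 6.900 in.
M_n = C_f(d − h_f/2) + (T − C_f)(d − a_w/2) = 375.4 × (24.9 − 2.3) + 305 × (24.9 − 3.45) = 8484.0 + 6542.3 = 15026.3 kip·in.
M_n = 15026.3/12 = 1252.19 kip·ft.

M_n ≈ 1250 kip·ft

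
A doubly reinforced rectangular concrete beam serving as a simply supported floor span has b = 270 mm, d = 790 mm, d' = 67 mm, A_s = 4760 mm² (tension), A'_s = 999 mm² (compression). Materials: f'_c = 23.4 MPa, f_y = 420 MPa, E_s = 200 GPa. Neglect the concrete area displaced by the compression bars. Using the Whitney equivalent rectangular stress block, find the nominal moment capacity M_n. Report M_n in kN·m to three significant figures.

Assume both tension and compression steel yield.
Net tension couple steel: A_s − A'_s = 3761 mm².
a = (A_s − A'_s) f_y / (0.85 f'_c b) = 1579620/(0.85 × 23.4 × 270) = 294.14 mm.
c = a/β₁ = 294.14/0.85 = 346.05 mm; ε'_s = 0.003(c − d')/c = 0.0024 ≥ f_y/E_s = 0.0021, so compression steel does yield.
M_n = (A_s − A'_s) f_y (d − a/2) + A'_s f_y (d − d') = [1579620 × (790 − 147.07) + 419580 × (790 − 67)] × 10⁻⁶ = 1015.59 + 303.36 = 1318.95 kN·m.

M_n ≈ 1320 kN·m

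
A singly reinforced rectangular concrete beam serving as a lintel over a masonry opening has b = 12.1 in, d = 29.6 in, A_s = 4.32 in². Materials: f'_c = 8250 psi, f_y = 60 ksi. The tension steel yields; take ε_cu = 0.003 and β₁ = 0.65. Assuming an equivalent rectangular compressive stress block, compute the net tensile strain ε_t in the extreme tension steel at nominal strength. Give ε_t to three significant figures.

ε_t ≈ 0.0159

a = A_s f_y/(0.85 f'_c b) = 3.055 in.
β₁ = 0.65, so c = a/β₁ = 3.055/0.65 = 4.700 in.
From the linear strain diagram with ε_cu = 0.003: ε_t = 0.003 (d − c)/c = 0.003 × (29.6 − 4.700)/4.700 = 0.0159.
Since ε_t ≥ 0.005, the section is tension-controlled.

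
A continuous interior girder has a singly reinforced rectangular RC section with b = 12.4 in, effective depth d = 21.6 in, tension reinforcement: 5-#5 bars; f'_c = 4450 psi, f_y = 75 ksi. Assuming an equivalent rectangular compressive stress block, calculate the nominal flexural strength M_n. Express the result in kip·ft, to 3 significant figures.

A_s = 5 × 0.31 = 1.55 in².
T = A_s f_y = 1.55 × 75 = 116.25 kips.
a = T/(0.85 f'_c b) = 116.25/(0.85 × 4.45 × 12.4) = 2.479 in.
M_n = T(d − a/2) = 116.25 × (21.6 − 1.2395) = 2366.9 kip·in = 2366.9/12 = 197.24 kip·ft.

M_n ≈ 197 kip·ft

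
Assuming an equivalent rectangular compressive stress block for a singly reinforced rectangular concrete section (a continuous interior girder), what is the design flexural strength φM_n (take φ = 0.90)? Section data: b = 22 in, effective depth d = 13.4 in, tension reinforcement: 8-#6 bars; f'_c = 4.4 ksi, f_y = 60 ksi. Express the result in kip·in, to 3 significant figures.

A_s = 8 × 0.44 = 3.52 in².
T = A_s f_y = 3.52 × 60 = 211.2 kips.
a = T/(0.85 f'_c b) = 211.2/(0.85 × 4.4 × 22) = 2.567 in.
M_n = T(d − a/2) = 211.2 × (13.4 − 1.2835) = 2559.0 kip·in.
φM_n = 0.90 × 2559.0 = 2303.1 kip·in.

φM_n ≈ 2300 kip·in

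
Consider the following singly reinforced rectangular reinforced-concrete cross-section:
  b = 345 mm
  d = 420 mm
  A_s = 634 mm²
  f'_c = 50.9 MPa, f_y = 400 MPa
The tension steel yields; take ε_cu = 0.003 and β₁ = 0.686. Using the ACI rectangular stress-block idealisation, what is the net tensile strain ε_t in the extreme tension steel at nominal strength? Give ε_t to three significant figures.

ε_t ≈ 0.0479

a = A_s f_y/(0.85 f'_c b) = 16.99 mm.
β₁ = 0.686, so c = a/β₁ = 16.99/0.686 = 24.77 mm.
From the linear strain diagram with ε_cu = 0.003: ε_t = 0.003 (d − c)/c = 0.003 × (420 − 24.77)/24.77 = 0.0479.
Since ε_t ≥ 0.005, the section is tension-controlled.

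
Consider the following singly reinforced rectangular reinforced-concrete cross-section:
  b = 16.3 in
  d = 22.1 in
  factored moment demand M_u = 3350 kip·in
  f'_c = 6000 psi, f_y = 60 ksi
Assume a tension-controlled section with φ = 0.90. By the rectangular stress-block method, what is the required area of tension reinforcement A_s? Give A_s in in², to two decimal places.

A_s ≈ 2.95 in²

M_n = M_u/φ = 3350/0.90 = 3722.22 kip·in.
From M_n = 0.85 f'_c a b (d − a/2):
a = d − √(d² − 2M_n/(0.85 f'_c b)) = 22.1 − √(22.1² − 2 × 3722.22/(0.85 × 6 × 16.3)) = 2.129 in.
A_s = 0.85 f'_c a b / f_y = 0.85 × 6 × 2.129 × 16.3 / 60 = 2.950 in².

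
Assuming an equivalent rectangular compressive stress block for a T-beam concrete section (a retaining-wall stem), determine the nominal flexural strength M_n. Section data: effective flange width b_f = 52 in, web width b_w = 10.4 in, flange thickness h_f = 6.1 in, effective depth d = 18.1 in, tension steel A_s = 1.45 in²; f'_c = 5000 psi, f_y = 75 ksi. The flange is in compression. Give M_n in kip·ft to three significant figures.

Tension: T = A_s f_y = 1.45 × 75 = 108.75 kips.
Try a within the flange: a = T/(0.85 f'_c b_f) = 108.75/(0.85 × 5 × 52) = 0.492 in.
Since a = 0.492 ≤ h_f = 6.1 in, the stress block lies entirely in the flange; analyse as a rectangular beam of width b_f.
M_n = T(d − a/2) = 108.75 × (18.1 − 0.246) = 1941.6 kip·in.
M_n = 1941.6/12 = 161.80 kip·ft.

M_n ≈ 162 kip·ft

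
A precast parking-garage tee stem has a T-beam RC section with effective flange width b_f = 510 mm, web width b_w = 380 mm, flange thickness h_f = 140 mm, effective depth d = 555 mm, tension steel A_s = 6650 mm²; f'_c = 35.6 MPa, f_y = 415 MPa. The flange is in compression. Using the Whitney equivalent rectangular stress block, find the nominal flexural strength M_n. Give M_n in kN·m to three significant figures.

Tension: T = A_s f_y = 6650 × 415 = 2759750 N.
Try a within the flange: a = T/(0.85 f'_c b_f) = 2759750/(0.85 × 35.6 × 510) = 178.83 mm.
a = 178.83 > h_f = 140 mm: the block extends into the web. Split into flange-overhang and web parts.
C_f = 0.85 f'_c (b_f − b_w) h_f = 0.85 × 35.6 × (510 − 380) × 140 = 550732 N.
Remaining web compression depth: a_w = (T − C_f)/(0.85 f'_c b_w) = (2759750 − 550732)/(0.85 × 35.6 × 380) = 192.11 mm.
M_n = C_f(d − h_f/2) + (T − C_f)(d − a_w/2) = 550732 × (555 − 70) + 2209018 × (555 − 96.055) = 267.11 + 1013.82 = 1280.93 × 10⁶ N·mm.
M_n = 1280.93 kN·m.

M_n ≈ 1280 kN·m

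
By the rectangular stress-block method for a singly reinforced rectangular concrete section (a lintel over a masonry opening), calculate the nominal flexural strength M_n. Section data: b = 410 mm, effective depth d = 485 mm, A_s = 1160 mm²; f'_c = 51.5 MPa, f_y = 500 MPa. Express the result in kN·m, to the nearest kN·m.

T = A_s f_y = 1160 × 500 = 580000 N = 580 kN.
From C = T: a = T/(0.85 f'_c b) = 580000/(0.85 × 51.5 × 410) = 32.32 mm.
M_n = T(d − a/2) = 580 kN × (485 − 16.16) mm = 271.93 kN·m.

M_n ≈ 272 kN·m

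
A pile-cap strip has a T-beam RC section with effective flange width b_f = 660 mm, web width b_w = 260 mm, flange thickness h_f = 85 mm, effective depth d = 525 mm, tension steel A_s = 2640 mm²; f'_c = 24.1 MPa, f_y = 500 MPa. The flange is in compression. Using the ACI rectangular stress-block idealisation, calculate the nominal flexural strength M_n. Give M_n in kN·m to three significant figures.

M_n ≈ 627 kN·m

Tension: T = A_s f_y = 2640 × 500 = 1320000 N.
Try a within the flange: a = T/(0.85 f'_c b_f) = 1320000/(0.85 × 24.1 × 660) = 97.63 mm.
a = 97.63 > h_f = 85 mm: the block extends into the web. Split into flange-overhang and web parts.
C_f = 0.85 f'_c (b_f − b_w) h_f = 0.85 × 24.1 × (660 − 260) × 85 = 696490 N.
Remaining web compression depth: a_w = (T − C_f)/(0.85 f'_c b_w) = (1320000 − 696490)/(0.85 × 24.1 × 260) = 117.07 mm.
M_n = C_f(d − h_f/2) + (T − C_f)(d − a_w/2) = 696490 × (525 − 42.5) + 623510 × (525 − 58.535) = 336.06 + 290.85 = 626.91 × 10⁶ N·mm.
M_n = 626.91 kN·m.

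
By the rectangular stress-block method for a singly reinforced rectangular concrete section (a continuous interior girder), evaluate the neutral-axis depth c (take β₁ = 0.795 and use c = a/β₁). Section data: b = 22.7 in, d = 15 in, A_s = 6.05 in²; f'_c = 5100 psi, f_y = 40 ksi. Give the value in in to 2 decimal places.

T = A_s f_y = 6.05 × 40 = 242 kips.
a = T/(0.85 f'_c b) = 242/(0.85 × 5.1 × 22.7) = 2.4592 in.
With β₁ = 0.795, c = a/β₁ = 2.4592/0.795 = 3.09 in.

c ≈ 3.09 in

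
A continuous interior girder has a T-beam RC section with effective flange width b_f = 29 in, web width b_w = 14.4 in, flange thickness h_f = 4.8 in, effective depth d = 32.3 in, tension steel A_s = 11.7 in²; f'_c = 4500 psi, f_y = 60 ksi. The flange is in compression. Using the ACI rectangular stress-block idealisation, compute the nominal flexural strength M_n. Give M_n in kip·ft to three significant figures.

Tension: T = A_s f_y = 11.7 × 60 = 702 kips.
Try a within the flange: a = T/(0.85 f'_c b_f) = 702/(0.85 × 4.5 × 29) = 6.329 in.
a = 6.329 > h_f = 4.8 in: the block extends into the web. Split into flange-overhang and web parts.
C_f = 0.85 f'_c (b_f − b_w) h_f = 0.85 × 4.5 × (29 − 14.4) × 4.8 = 268.1 kips.
Remaining web compression depth: a_w = (T − C_f)/(0.85 f'_c b_w) = (702 − 268.1)/(0.85 × 4.5 × 14.4) = 7.878 in.
M_n = C_f(d − h_f/2) + (T − C_f)(d − a_w/2) = 268.1 × (32.3 − 2.4) + 433.9 × (32.3 − 3.939) = 8016.2 + 12305.8 = 20322.0 kip·in.
M_n = 20322.0/12 = 1693.50 kip·ft.

M_n ≈ 1690 kip·ft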